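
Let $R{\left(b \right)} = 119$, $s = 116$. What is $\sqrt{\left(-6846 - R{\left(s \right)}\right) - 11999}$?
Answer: $2 i \sqrt{4741} \approx 137.71 i$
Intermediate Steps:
$\sqrt{\left(-6846 - R{\left(s \right)}\right) - 11999} = \sqrt{\left(-6846 - 119\right) - 11999} = \sqrt{-6965 - 11999} = \sqrt{-18964} = 2 i \sqrt{4741}$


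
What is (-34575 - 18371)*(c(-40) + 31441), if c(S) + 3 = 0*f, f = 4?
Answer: -1664516348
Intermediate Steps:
c(S) = -3 (c(S) = -3 + 0*4 = -3 + 0 = -3)
(-34575 - 18371)*(c(-40) + 31441) = (-34575 - 18371)*(-3 + 31441) = -52946*31438 = -1664516348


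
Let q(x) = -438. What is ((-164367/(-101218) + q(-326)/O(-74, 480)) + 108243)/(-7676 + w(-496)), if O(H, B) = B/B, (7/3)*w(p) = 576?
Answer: -76383795999/5263740872 ≈ -14.511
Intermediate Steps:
w(p) = 1728/7 (w(p) = (3/7)*576 = 1728/7)
O(H, B) = 1
((-164367/(-101218) + q(-326)/O(-74, 480)) + 108243)/(-7676 + w(-496)) = ((-164367/(-101218) - 438/1) + 108243)/(-7676 + 1728/7) = ((-164367*(-1/101218) - 438*1) + 108243)/(-52004/7) = ((164367/101218 - 438) + 108243)*(-7/52004) = (-44169117/101218 + 108243)*(-7/52004) = (10911970857/101218)*(-7/52004) = -76383795999/5263740872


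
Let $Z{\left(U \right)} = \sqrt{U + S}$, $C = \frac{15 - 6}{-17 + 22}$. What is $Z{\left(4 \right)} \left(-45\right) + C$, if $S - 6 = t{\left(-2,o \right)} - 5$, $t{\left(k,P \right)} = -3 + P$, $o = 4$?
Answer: $\frac{9}{5} - 45 \sqrt{6} \approx -108.43$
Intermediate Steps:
$C = \frac{9}{5} \approx 1.8$
$S = 2$ ($S = 6 + \left(\left(-3 + 4\right) - 5\right) = 6 + \left(1 - 5\right) = 6 - 4 = 2$)
$Z{\left(U \right)} = \sqrt{2 + U}$ ($Z{\left(U \right)} = \sqrt{U + 2} = \sqrt{2 + U}$)
$Z{\left(4 \right)} \left(-45\right) + C = \sqrt{2 + 4} \left(-45\right) + \frac{9}{5} = \sqrt{6} \left(-45\right) + \frac{9}{5} = - 45 \sqrt{6} + \frac{9}{5} = \frac{9}{5} - 45 \sqrt{6}$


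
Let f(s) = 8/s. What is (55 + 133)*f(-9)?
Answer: -1504/9 ≈ -167.11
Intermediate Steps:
(55 + 133)*f(-9) = (55 + 133)*(8/(-9)) = 188*(8*(-1/9)) = 188*(-8/9) = -1504/9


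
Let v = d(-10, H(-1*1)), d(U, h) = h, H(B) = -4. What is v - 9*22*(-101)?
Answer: 19994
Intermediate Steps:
v = -4
v - 9*22*(-101) = -4 - 9*22*(-101) = -4 - 1*198*(-101) = -4 - 198*(-101) = -4 + 19998 = 19994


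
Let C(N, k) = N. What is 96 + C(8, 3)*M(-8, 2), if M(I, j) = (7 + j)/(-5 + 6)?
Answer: 168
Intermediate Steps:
M(I, j) = 7 + j (M(I, j) = (7 + j)/1 = (7 + j)*1 = 7 + j)
96 + C(8, 3)*M(-8, 2) = 96 + 8*(7 + 2) = 96 + 8*9 = 96 + 72 = 168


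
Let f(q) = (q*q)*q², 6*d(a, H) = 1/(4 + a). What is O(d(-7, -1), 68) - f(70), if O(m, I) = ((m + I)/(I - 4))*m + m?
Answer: -497871362375/20736 ≈ -2.4010e+7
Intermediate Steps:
d(a, H) = 1/(6*(4 + a))
f(q) = q⁴ (f(q) = q²*q² = q⁴)
O(m, I) = m + m*(I + m)/(-4 + I) (O(m, I) = ((I + m)/(-4 + I))*m + m = m*(I + m)/(-4 + I) + m = m + m*(I + m)/(-4 + I))
O(d(-7, -1), 68) - f(70) = (1/(6*(4 - 7)))*(-4 + 1/(6*(4 - 7)) + 2*68)/(-4 + 68) - 1*70⁴ = ((⅙)/(-3))*(-4 + (⅙)/(-3) + 136)/64 - 1*24010000 = ((⅙)*(-⅓))*(1/64)*(-4 + (⅙)*(-⅓) + 136) - 24010000 = -1/18*1/64*(-4 - 1/18 + 136) - 24010000 = -1/18*1/64*2375/18 - 24010000 = -2375/20736 - 24010000 = -497871362375/20736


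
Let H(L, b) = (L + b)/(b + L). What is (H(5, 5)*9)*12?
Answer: 108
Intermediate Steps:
H(L, b) = 1 (H(L, b) = (L + b)/(L + b) = 1)
(H(5, 5)*9)*12 = (1*9)*12 = 9*12 = 108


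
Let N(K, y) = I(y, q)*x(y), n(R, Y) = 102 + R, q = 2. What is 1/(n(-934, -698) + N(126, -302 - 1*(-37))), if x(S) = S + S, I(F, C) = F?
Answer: 1/139618 ≈ 7.1624e-6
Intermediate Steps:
x(S) = 2*S
N(K, y) = 2*y² (N(K, y) = y*(2*y) = 2*y²)
1/(n(-934, -698) + N(126, -302 - 1*(-37))) = 1/((102 - 934) + 2*(-302 - 1*(-37))²) = 1/(-832 + 2*(-302 + 37)²) = 1/(-832 + 2*(-265)²) = 1/(-832 + 2*70225) = 1/(-832 + 140450) = 1/139618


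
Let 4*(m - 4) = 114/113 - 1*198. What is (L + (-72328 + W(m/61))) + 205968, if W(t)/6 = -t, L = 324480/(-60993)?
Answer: 18728399319658/140141583 ≈ 1.3364e+5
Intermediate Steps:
m = -5113/113 (m = 4 + (114/113 - 1*198)/4 = 4 + (114*(1/113) - 198)/4 = 4 + (114/113 - 198)/4 = 4 + (¼)*(-22260/113) = 4 - 5565/113 = -5113/113 ≈ -45.248)
L = -108160/20331 (L = 324480*(-1/60993) = -108160/20331 ≈ -5.3200)
W(t) = -6*t (W(t) = 6*(-t) = -6*t)
(L + (-72328 + W(m/61))) + 205968 = (-108160/20331 + (-72328 - (-30678)/(113*61))) + 205968 = (-108160/20331 + (-72328 - 6*(-5113/6893))) + 205968 = (-108160/20331 + (-72328 + 30678/6893)) + 205968 = (-108160/20331 - 498526226/6893) + 205968 = -10136282247686/140141583 + 205968 = 18728399319658/140141583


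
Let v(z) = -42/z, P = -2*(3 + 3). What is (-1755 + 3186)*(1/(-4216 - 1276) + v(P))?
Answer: 27505251/5492 ≈ 5008.2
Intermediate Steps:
P = -12 (P = -2*6 = -12)
(-1755 + 3186)*(1/(-4216 - 1276) + v(P)) = (-1755 + 3186)*(1/(-4216 - 1276) - 42/(-12)) = 1431*(1/(-5492) - 42*(-1/12)) = 1431*(-1/5492 + 7/2) = 1431*(19221/5492) = 27505251/5492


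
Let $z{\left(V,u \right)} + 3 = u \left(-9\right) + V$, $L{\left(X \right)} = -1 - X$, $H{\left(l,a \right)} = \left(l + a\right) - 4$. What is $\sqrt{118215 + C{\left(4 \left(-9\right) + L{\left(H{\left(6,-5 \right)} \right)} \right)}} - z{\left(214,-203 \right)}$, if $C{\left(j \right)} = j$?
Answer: $-2038 + \sqrt{118181} \approx -1694.2$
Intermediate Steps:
$H{\left(l,a \right)} = -4 + a + l$ ($H{\left(l,a \right)} = \left(a + l\right) - 4 = -4 + a + l$)
$z{\left(V,u \right)} = -3 + V - 9 u$ ($z{\left(V,u \right)} = -3 + \left(u \left(-9\right) + V\right) = -3 + \left(- 9 u + V\right) = -3 + \left(V - 9 u\right) = -3 + V - 9 u$)
$\sqrt{118215 + C{\left(4 \left(-9\right) + L{\left(H{\left(6,-5 \right)} \right)} \right)}} - z{\left(214,-203 \right)} = \sqrt{118215 + \left(4 \left(-9\right) - -2\right)} - \left(-3 + 214 - -1827\right) = \sqrt{118215 - 34} - \left(-3 + 214 + 1827\right) = \sqrt{118215 + \left(-36 + \left(-1 + 3\right)\right)} - 2038 = \sqrt{118215 + \left(-36 + 2\right)} - 2038 = \sqrt{118215 - 34} - 2038 = \sqrt{118181} - 2038 = -2038 + \sqrt{118181}$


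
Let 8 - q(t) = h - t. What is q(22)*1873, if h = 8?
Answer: 41206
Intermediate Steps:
q(t) = t (q(t) = 8 - (8 - t) = 8 + (-8 + t) = t)
q(22)*1873 = 22*1873 = 41206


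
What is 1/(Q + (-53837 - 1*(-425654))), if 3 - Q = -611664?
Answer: 1/983484 ≈ 1.0168e-6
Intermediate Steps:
Q = 611667 (Q = 3 - 1*(-611664) = 3 + 611664 = 611667)
1/(Q + (-53837 - 1*(-425654))) = 1/(611667 + (-53837 - 1*(-425654))) = 1/(611667 + (-53837 + 425654)) = 1/(611667 + 371817) = 1/983484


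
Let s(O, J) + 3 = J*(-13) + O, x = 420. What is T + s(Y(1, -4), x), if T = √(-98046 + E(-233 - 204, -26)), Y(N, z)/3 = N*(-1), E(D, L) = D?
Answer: -5466 + I*√98483 ≈ -5466.0 + 313.82*I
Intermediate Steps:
Y(N, z) = -3*N (Y(N, z) = 3*(N*(-1)) = 3*(-N) = -3*N)
s(O, J) = -3 + O - 13*J (s(O, J) = -3 + (J*(-13) + O) = -3 + (-13*J + O) = -3 + (O - 13*J) = -3 + O - 13*J)
T = I*√98483 (T = √(-98046 + (-233 - 204)) = √(-98046 - 437) = √(-98483) = I*√98483 ≈ 313.82*I)
T + s(Y(1, -4), x) = I*√98483 + (-3 - 3*1 - 13*420) = I*√98483 + (-3 - 3 - 5460) = I*√98483 - 5466 = -5466 + I*√98483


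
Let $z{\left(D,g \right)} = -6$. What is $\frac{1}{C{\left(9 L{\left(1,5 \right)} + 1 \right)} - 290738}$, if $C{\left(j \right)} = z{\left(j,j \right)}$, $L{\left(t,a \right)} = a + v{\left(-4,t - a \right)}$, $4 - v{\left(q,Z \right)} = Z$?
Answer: $- \frac{1}{290744} \approx -3.4395 \cdot 10^{-6}$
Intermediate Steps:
$v{\left(q,Z \right)} = 4 - Z$
$L{\left(t,a \right)} = 4 - t + 2 a$ ($L{\left(t,a \right)} = a - \left(-4 + t - a\right) = a + \left(4 + \left(a - t\right)\right) = a + \left(4 + a - t\right) = 4 - t + 2 a$)
$C{\left(j \right)} = -6$
$\frac{1}{C{\left(9 L{\left(1,5 \right)} + 1 \right)} - 290738} = \frac{1}{-6 - 290738} = \frac{1}{-290744} = - \frac{1}{290744}$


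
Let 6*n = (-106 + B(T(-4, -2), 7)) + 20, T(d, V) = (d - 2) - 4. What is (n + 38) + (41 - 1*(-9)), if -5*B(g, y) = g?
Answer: 74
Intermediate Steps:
T(d, V) = -6 + d (T(d, V) = (-2 + d) - 4 = -6 + d)
B(g, y) = -g/5
n = -14 (n = ((-106 - (-6 - 4)/5) + 20)/6 = ((-106 - 1/5*(-10)) + 20)/6 = ((-106 + 2) + 20)/6 = (-104 + 20)/6 = (1/6)*(-84) = -14)
(n + 38) + (41 - 1*(-9)) = (-14 + 38) + (41 - 1*(-9)) = 24 + (41 + 9) = 24 + 50 = 74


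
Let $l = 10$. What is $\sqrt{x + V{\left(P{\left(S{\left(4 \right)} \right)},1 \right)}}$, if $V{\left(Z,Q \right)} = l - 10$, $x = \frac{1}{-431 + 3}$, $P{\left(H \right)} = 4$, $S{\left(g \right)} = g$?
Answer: $\frac{i \sqrt{107}}{214} \approx 0.048337 i$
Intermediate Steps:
$x = - \frac{1}{428}$ ($x = \frac{1}{-428} = - \frac{1}{428} \approx -0.0023364$)
$V{\left(Z,Q \right)} = 0$ ($V{\left(Z,Q \right)} = 10 - 10 = 0$)
$\sqrt{x + V{\left(P{\left(S{\left(4 \right)} \right)},1 \right)}} = \sqrt{- \frac{1}{428} + 0} = \sqrt{- \frac{1}{428}} = \frac{i \sqrt{107}}{214}$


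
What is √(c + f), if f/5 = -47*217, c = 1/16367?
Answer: 2*I*√3415118432297/16367 ≈ 225.82*I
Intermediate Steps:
c = 1/16367 ≈ 6.1099e-5
f = -50995 (f = 5*(-47*217) = 5*(-10199) = -50995)
√(c + f) = √(1/16367 - 50995) = √(-834635164/16367) = 2*I*√3415118432297/16367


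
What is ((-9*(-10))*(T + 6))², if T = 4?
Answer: 810000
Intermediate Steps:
((-9*(-10))*(T + 6))² = ((-9*(-10))*(4 + 6))² = (90*10)² = 900² = 810000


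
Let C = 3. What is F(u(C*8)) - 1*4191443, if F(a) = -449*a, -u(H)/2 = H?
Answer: -4169891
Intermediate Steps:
u(H) = -2*H
F(u(C*8)) - 1*4191443 = -(-898)*3*8 - 1*4191443 = -(-898)*24 - 4191443 = -449*(-48) - 4191443 = 21552 - 4191443 = -4169891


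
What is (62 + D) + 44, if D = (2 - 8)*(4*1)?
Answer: 82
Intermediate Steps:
D = -24 (D = -6*4 = -24)
(62 + D) + 44 = (62 - 24) + 44 = 38 + 44 = 82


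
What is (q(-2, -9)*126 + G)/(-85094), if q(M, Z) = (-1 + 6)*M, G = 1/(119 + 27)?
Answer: 183959/12423724 ≈ 0.014807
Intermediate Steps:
G = 1/146 ≈ 0.0068493
q(M, Z) = 5*M
(q(-2, -9)*126 + G)/(-85094) = ((5*(-2))*126 + 1/146)/(-85094) = (-10*126 + 1/146)*(-1/85094) = (-1260 + 1/146)*(-1/85094) = -183959/146*(-1/85094) = 183959/12423724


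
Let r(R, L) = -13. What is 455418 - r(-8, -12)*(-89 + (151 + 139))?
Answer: 458031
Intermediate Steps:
455418 - r(-8, -12)*(-89 + (151 + 139)) = 455418 - (-13)*(-89 + (151 + 139)) = 455418 - (-13)*(-89 + 290) = 455418 - (-13)*201 = 455418 - 1*(-2613) = 455418 + 2613 = 458031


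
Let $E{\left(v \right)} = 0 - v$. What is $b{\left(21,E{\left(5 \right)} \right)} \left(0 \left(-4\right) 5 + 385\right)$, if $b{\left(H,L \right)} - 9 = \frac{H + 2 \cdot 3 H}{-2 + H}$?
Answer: $\frac{122430}{19} \approx 6443.7$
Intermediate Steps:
$E{\left(v \right)} = - v$
$b{\left(H,L \right)} = 9 + \frac{7 H}{-2 + H}$ ($b{\left(H,L \right)} = 9 + \frac{H + 2 \cdot 3 H}{-2 + H} = 9 + \frac{H + 6 H}{-2 + H} = 9 + \frac{7 H}{-2 + H}$)
$b{\left(21,E{\left(5 \right)} \right)} \left(0 \left(-4\right) 5 + 385\right) = \frac{2 \left(-9 + 8 \cdot 21\right)}{-2 + 21} \left(0 \left(-4\right) 5 + 385\right) = \frac{2 \left(-9 + 168\right)}{19} \left(0 \cdot 5 + 385\right) = 2 \cdot \frac{1}{19} \cdot 159 \left(0 + 385\right) = \frac{318}{19} \cdot 385 = \frac{122430}{19}$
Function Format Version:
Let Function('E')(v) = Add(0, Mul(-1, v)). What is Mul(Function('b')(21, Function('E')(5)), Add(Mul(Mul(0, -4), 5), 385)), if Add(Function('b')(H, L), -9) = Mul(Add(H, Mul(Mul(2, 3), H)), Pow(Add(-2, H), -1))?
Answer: Rational(122430, 19) ≈ 6443.7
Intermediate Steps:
Function('E')(v) = Mul(-1, v)
Function('b')(H, L) = Add(9, Mul(7, H, Pow(Add(-2, H), -1))) (Function('b')(H, L) = Add(9, Mul(Add(H, Mul(Mul(2, 3), H)), Pow(Add(-2, H), -1))) = Add(9, Mul(Add(H, Mul(6, H)), Pow(Add(-2, H), -1))) = Add(9, Mul(Mul(7, H), Pow(Add(-2, H), -1))) = Add(9, Mul(7, H, Pow(Add(-2, H), -1))))
Mul(Function('b')(21, Function('E')(5)), Add(Mul(Mul(0, -4), 5), 385)) = Mul(Mul(2, Pow(Add(-2, 21), -1), Add(-9, Mul(8, 21))), Add(Mul(Mul(0, -4), 5), 385)) = Mul(Mul(2, Pow(19, -1), Add(-9, 168)), Add(Mul(0, 5), 385)) = Mul(Mul(2, Rational(1, 19), 159), Add(0, 385)) = Mul(Rational(318, 19), 385) = Rational(122430, 19)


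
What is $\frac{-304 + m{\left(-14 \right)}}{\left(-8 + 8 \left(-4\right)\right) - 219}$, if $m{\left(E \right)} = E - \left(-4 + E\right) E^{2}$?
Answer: $- \frac{3210}{259} \approx -12.394$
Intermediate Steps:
$m{\left(E \right)} = E - E^{2} \left(-4 + E\right)$
$\frac{-304 + m{\left(-14 \right)}}{\left(-8 + 8 \left(-4\right)\right) - 219} = \frac{-304 - 14 \left(1 - \left(-14\right)^{2} + 4 \left(-14\right)\right)}{\left(-8 + 8 \left(-4\right)\right) - 219} = \frac{-304 - 14 \left(1 - 196 - 56\right)}{\left(-8 - 32\right) - 219} = \frac{-304 - 14 \left(1 - 196 - 56\right)}{-40 - 219} = \frac{-304 - -3514}{-259} = \left(-304 + 3514\right) \left(- \frac{1}{259}\right) = 3210 \left(- \frac{1}{259}\right) = - \frac{3210}{259}$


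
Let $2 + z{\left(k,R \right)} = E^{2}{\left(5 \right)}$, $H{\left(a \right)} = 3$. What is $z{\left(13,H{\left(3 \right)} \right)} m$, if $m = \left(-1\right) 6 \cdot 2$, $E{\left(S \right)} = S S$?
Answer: $-7476$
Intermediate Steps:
$E{\left(S \right)} = S^{2}$
$z{\left(k,R \right)} = 623$ ($z{\left(k,R \right)} = -2 + \left(5^{2}\right)^{2} = -2 + 25^{2} = -2 + 625 = 623$)
$m = -12$ ($m = \left(-6\right) 2 = -12$)
$z{\left(13,H{\left(3 \right)} \right)} m = 623 \left(-12\right) = -7476$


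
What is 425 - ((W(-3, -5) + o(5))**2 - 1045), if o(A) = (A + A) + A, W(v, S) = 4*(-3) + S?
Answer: 1466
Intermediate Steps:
W(v, S) = -12 + S
o(A) = 3*A (o(A) = 2*A + A = 3*A)
425 - ((W(-3, -5) + o(5))**2 - 1045) = 425 - (((-12 - 5) + 3*5)**2 - 1045) = 425 - ((-17 + 15)**2 - 1045) = 425 - ((-2)**2 - 1045) = 425 - (4 - 1045) = 425 - 1*(-1041) = 425 + 1041 = 1466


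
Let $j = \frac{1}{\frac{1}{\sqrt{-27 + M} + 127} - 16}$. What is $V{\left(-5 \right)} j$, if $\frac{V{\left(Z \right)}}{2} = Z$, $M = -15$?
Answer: $\frac{862030}{1378571} - \frac{10 i \sqrt{42}}{4135713} \approx 0.62531 - 1.567 \cdot 10^{-5} i$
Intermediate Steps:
$V{\left(Z \right)} = 2 Z$
$j = \frac{1}{-16 + \frac{1}{127 + i \sqrt{42}}}$ ($j = \frac{1}{\frac{1}{\sqrt{-27 - 15} + 127} - 16} = \frac{1}{\frac{1}{\sqrt{-42} + 127} - 16} = \frac{1}{\frac{1}{i \sqrt{42} + 127} - 16} = \frac{1}{\frac{1}{127 + i \sqrt{42}} - 16} = \frac{1}{-16 + \frac{1}{127 + i \sqrt{42}}} \approx -0.062531 + 2.0 \cdot 10^{-6} i$)
$V{\left(-5 \right)} j = 2 \left(-5\right) \frac{- \sqrt{42} + 127 i}{- 2031 i + 16 \sqrt{42}} = - 10 \frac{- \sqrt{42} + 127 i}{- 2031 i + 16 \sqrt{42}} = - \frac{10 \left(- \sqrt{42} + 127 i\right)}{- 2031 i + 16 \sqrt{42}}$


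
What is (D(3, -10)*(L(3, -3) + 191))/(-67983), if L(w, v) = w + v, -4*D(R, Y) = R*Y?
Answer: -955/45322 ≈ -0.021071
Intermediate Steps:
D(R, Y) = -R*Y/4
L(w, v) = v + w
(D(3, -10)*(L(3, -3) + 191))/(-67983) = ((-1/4*3*(-10))*((-3 + 3) + 191))/(-67983) = (15*(0 + 191)/2)*(-1/67983) = ((15/2)*191)*(-1/67983) = (2865/2)*(-1/67983) = -955/45322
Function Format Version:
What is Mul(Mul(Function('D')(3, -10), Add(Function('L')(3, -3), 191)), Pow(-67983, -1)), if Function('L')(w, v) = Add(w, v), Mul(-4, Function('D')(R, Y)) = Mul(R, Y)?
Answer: Rational(-955, 45322) ≈ -0.021071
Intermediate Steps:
Function('D')(R, Y) = Mul(Rational(-1, 4), R, Y) (Function('D')(R, Y) = Mul(Rational(-1, 4), Mul(R, Y)) = Mul(Rational(-1, 4), R, Y))
Function('L')(w, v) = Add(v, w)
Mul(Mul(Function('D')(3, -10), Add(Function('L')(3, -3), 191)), Pow(-67983, -1)) = Mul(Mul(Mul(Rational(-1, 4), 3, -10), Add(Add(-3, 3), 191)), Pow(-67983, -1)) = Mul(Mul(Rational(15, 2), Add(0, 191)), Rational(-1, 67983)) = Mul(Mul(Rational(15, 2), 191), Rational(-1, 67983)) = Mul(Rational(2865, 2), Rational(-1, 67983)) = Rational(-955, 45322)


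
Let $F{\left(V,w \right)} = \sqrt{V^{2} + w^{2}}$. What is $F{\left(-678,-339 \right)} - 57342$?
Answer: $-57342 + 339 \sqrt{5} \approx -56584.0$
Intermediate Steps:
$F{\left(-678,-339 \right)} - 57342 = \sqrt{\left(-678\right)^{2} + \left(-339\right)^{2}} - 57342 = \sqrt{459684 + 114921} - 57342 = \sqrt{574605} - 57342 = 339 \sqrt{5} - 57342 = -57342 + 339 \sqrt{5}$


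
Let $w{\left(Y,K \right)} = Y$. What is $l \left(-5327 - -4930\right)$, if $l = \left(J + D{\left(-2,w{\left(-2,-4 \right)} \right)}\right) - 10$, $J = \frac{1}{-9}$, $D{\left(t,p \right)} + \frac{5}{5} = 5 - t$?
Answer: $\frac{14689}{9} \approx 1632.1$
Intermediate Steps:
$D{\left(t,p \right)} = 4 - t$ ($D{\left(t,p \right)} = -1 - \left(-5 + t\right) = 4 - t$)
$J = - \frac{1}{9} \approx -0.11111$
$l = - \frac{37}{9}$ ($l = \left(- \frac{1}{9} + \left(4 - -2\right)\right) - 10 = \left(- \frac{1}{9} + \left(4 + 2\right)\right) - 10 = \left(- \frac{1}{9} + 6\right) - 10 = \frac{53}{9} - 10 = - \frac{37}{9} \approx -4.1111$)
$l \left(-5327 - -4930\right) = - \frac{37 \left(-5327 - -4930\right)}{9} = - \frac{37 \left(-5327 + 4930\right)}{9} = \left(- \frac{37}{9}\right) \left(-397\right) = \frac{14689}{9}$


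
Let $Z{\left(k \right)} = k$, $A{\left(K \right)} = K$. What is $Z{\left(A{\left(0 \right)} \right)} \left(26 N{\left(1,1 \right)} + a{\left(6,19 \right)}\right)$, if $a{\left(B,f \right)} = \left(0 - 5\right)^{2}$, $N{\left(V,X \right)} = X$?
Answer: $0$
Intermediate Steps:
$a{\left(B,f \right)} = 25$ ($a{\left(B,f \right)} = \left(-5\right)^{2} = 25$)
$Z{\left(A{\left(0 \right)} \right)} \left(26 N{\left(1,1 \right)} + a{\left(6,19 \right)}\right) = 0 \left(26 \cdot 1 + 25\right) = 0 \left(26 + 25\right) = 0 \cdot 51 = 0$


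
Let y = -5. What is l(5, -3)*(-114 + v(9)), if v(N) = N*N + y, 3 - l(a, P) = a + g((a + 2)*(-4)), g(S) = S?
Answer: -988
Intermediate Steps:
l(a, P) = 11 + 3*a (l(a, P) = 3 - (a + (a + 2)*(-4)) = 3 - (a + (2 + a)*(-4)) = 3 - (a + (-8 - 4*a)) = 3 - (-8 - 3*a) = 3 + (8 + 3*a) = 11 + 3*a)
v(N) = -5 + N**2 (v(N) = N*N - 5 = N**2 - 5 = -5 + N**2)
l(5, -3)*(-114 + v(9)) = (11 + 3*5)*(-114 + (-5 + 9**2)) = (11 + 15)*(-114 + (-5 + 81)) = 26*(-114 + 76) = 26*(-38) = -988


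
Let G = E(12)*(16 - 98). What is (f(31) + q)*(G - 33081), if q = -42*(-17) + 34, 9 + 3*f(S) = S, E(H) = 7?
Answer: -76262230/3 ≈ -2.5421e+7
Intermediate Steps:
f(S) = -3 + S/3
q = 748 (q = 714 + 34 = 748)
G = -574 (G = 7*(16 - 98) = 7*(-82) = -574)
(f(31) + q)*(G - 33081) = ((-3 + (1/3)*31) + 748)*(-574 - 33081) = ((-3 + 31/3) + 748)*(-33655) = (22/3 + 748)*(-33655) = (2266/3)*(-33655) = -76262230/3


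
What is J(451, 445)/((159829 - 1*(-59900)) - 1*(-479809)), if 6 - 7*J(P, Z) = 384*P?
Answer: -86589/2448383 ≈ -0.035366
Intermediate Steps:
J(P, Z) = 6/7 - 384*P/7
J(451, 445)/((159829 - 1*(-59900)) - 1*(-479809)) = (6/7 - 384/7*451)/((159829 - 1*(-59900)) - 1*(-479809)) = (6/7 - 173184/7)/((159829 + 59900) + 479809) = -173178/(7*(219729 + 479809)) = -173178/7/699538 = -173178/7*1/699538 = -86589/2448383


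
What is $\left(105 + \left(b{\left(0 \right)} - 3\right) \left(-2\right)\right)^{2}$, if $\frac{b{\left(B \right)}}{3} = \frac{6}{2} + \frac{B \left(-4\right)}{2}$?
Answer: $8649$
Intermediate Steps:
$b{\left(B \right)} = 9 - 6 B$ ($b{\left(B \right)} = 3 \left(\frac{6}{2} + \frac{B \left(-4\right)}{2}\right) = 3 \left(6 \cdot \frac{1}{2} + - 4 B \frac{1}{2}\right) = 3 \left(3 - 2 B\right) = 9 - 6 B$)
$\left(105 + \left(b{\left(0 \right)} - 3\right) \left(-2\right)\right)^{2} = \left(105 + \left(\left(9 - 0\right) - 3\right) \left(-2\right)\right)^{2} = \left(105 + \left(\left(9 + 0\right) - 3\right) \left(-2\right)\right)^{2} = \left(105 + \left(9 - 3\right) \left(-2\right)\right)^{2} = \left(105 + 6 \left(-2\right)\right)^{2} = \left(105 - 12\right)^{2} = 93^{2} = 8649$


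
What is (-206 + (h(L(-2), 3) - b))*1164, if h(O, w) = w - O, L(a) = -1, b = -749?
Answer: 636708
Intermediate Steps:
(-206 + (h(L(-2), 3) - b))*1164 = (-206 + ((3 - 1*(-1)) - 1*(-749)))*1164 = (-206 + ((3 + 1) + 749))*1164 = (-206 + (4 + 749))*1164 = (-206 + 753)*1164 = 547*1164 = 636708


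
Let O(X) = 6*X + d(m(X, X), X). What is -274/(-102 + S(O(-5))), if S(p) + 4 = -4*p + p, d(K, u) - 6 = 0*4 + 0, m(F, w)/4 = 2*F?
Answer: 137/17 ≈ 8.0588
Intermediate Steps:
m(F, w) = 8*F (m(F, w) = 4*(2*F) = 8*F)
d(K, u) = 6 (d(K, u) = 6 + (0*4 + 0) = 6 + (0 + 0) = 6 + 0 = 6)
O(X) = 6 + 6*X (O(X) = 6*X + 6 = 6 + 6*X)
S(p) = -4 - 3*p (S(p) = -4 + (-4*p + p) = -4 - 3*p)
-274/(-102 + S(O(-5))) = -274/(-102 + (-4 - 3*(6 + 6*(-5)))) = -274/(-102 + (-4 - 3*(6 - 30))) = -274/(-102 + (-4 - 3*(-24))) = -274/(-102 + (-4 + 72)) = -274/(-102 + 68) = -274/(-34) = -1/34*(-274) = 137/17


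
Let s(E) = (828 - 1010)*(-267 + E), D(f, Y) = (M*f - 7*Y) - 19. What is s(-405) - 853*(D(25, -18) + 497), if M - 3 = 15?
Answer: -776758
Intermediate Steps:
M = 18 (M = 3 + 15 = 18)
D(f, Y) = -19 - 7*Y + 18*f (D(f, Y) = (18*f - 7*Y) - 19 = (-7*Y + 18*f) - 19 = -19 - 7*Y + 18*f)
s(E) = 48594 - 182*E (s(E) = -182*(-267 + E) = 48594 - 182*E)
s(-405) - 853*(D(25, -18) + 497) = (48594 - 182*(-405)) - 853*((-19 - 7*(-18) + 18*25) + 497) = (48594 + 73710) - 853*((-19 + 126 + 450) + 497) = 122304 - 853*(557 + 497) = 122304 - 853*1054 = 122304 - 1*899062 = 122304 - 899062 = -776758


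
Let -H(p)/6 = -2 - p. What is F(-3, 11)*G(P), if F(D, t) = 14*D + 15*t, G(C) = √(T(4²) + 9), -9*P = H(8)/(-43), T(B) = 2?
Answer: 123*√11 ≈ 407.94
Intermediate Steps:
H(p) = 12 + 6*p (H(p) = -6*(-2 - p) = 12 + 6*p)
P = 20/129 (P = -(12 + 6*8)/(9*(-43)) = -(12 + 48)*(-1)/(9*43) = -20*(-1)/(3*43) = -⅑*(-60/43) = 20/129 ≈ 0.15504)
G(C) = √11 (G(C) = √(2 + 9) = √11)
F(-3, 11)*G(P) = (14*(-3) + 15*11)*√11 = (-42 + 165)*√11 = 123*√11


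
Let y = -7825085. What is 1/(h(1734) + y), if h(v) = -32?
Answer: -1/7825117 ≈ -1.2779e-7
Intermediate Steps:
1/(h(1734) + y) = 1/(-32 - 7825085) = 1/(-7825117) = -1/7825117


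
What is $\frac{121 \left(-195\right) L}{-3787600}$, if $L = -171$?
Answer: $- \frac{806949}{757520} \approx -1.0653$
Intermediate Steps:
$\frac{121 \left(-195\right) L}{-3787600} = \frac{121 \left(-195\right) \left(-171\right)}{-3787600} = \left(-23595\right) \left(-171\right) \left(- \frac{1}{3787600}\right) = 4034745 \left(- \frac{1}{3787600}\right) = - \frac{806949}{757520}$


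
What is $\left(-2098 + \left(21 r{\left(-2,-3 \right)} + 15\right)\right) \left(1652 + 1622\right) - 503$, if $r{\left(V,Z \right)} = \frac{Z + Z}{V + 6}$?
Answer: $-6923376$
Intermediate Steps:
$r{\left(V,Z \right)} = \frac{2 Z}{6 + V}$
$\left(-2098 + \left(21 r{\left(-2,-3 \right)} + 15\right)\right) \left(1652 + 1622\right) - 503 = \left(-2098 + \left(21 \cdot 2 \left(-3\right) \frac{1}{6 - 2} + 15\right)\right) \left(1652 + 1622\right) - 503 = \left(-2098 + \left(21 \cdot 2 \left(-3\right) \frac{1}{4} + 15\right)\right) 3274 - 503 = \left(-2098 + \left(21 \left(- \frac{3}{2}\right) + 15\right)\right) 3274 - 503 = \left(-2098 + \left(- \frac{63}{2} + 15\right)\right) 3274 - 503 = \left(-2098 - \frac{33}{2}\right) 3274 - 503 = \left(- \frac{4229}{2}\right) 3274 - 503 = -6922873 - 503 = -6923376$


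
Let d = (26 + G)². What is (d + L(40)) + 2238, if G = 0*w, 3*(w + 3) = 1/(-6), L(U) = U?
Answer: 2954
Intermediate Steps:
w = -55/18 (w = -3 + (1/(-6))/3 = -3 + (1*(-⅙))/3 = -3 + (⅓)*(-⅙) = -3 - 1/18 = -55/18 ≈ -3.0556)
G = 0 (G = 0*(-55/18) = 0)
d = 676 (d = (26 + 0)² = 26² = 676)
(d + L(40)) + 2238 = (676 + 40) + 2238 = 716 + 2238 = 2954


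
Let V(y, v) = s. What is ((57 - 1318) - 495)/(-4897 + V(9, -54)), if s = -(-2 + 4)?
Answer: 1756/4899 ≈ 0.35844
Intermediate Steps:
s = -2 (s = -1*2 = -2)
V(y, v) = -2
((57 - 1318) - 495)/(-4897 + V(9, -54)) = ((57 - 1318) - 495)/(-4897 - 2) = (-1261 - 495)/(-4899) = -1756*(-1/4899) = 1756/4899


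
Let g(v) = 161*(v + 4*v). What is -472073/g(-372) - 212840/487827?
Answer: 7931089951/6956413020 ≈ 1.1401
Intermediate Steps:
g(v) = 805*v (g(v) = 161*(5*v) = 805*v)
-472073/g(-372) - 212840/487827 = -472073/(805*(-372)) - 212840/487827 = -472073/(-299460) - 212840*1/487827 = -472073*(-1/299460) - 212840/487827 = 67439/42780 - 212840/487827 = 7931089951/6956413020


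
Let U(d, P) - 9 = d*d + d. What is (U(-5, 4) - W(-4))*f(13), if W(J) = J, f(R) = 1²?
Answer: 33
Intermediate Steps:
U(d, P) = 9 + d + d² (U(d, P) = 9 + (d*d + d) = 9 + (d² + d) = 9 + (d + d²) = 9 + d + d²)
f(R) = 1
(U(-5, 4) - W(-4))*f(13) = ((9 - 5 + (-5)²) - 1*(-4))*1 = ((9 - 5 + 25) + 4)*1 = (29 + 4)*1 = 33*1 = 33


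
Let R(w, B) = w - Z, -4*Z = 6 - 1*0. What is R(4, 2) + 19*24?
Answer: 923/2 ≈ 461.50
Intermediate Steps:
Z = -3/2 (Z = -(6 - 1*0)/4 = -(6 + 0)/4 = -¼*6 = -3/2 ≈ -1.5000)
R(w, B) = 3/2 + w (R(w, B) = w - 1*(-3/2) = w + 3/2 = 3/2 + w)
R(4, 2) + 19*24 = (3/2 + 4) + 19*24 = 11/2 + 456 = 923/2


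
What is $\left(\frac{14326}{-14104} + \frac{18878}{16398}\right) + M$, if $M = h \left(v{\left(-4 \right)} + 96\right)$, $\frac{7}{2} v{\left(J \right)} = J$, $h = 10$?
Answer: $\frac{383975311457}{404735436} \approx 948.71$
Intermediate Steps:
$v{\left(J \right)} = \frac{2 J}{7}$
$M = \frac{6640}{7}$ ($M = 10 \left(\frac{2}{7} \left(-4\right) + 96\right) = 10 \left(- \frac{8}{7} + 96\right) = 10 \cdot \frac{664}{7} = \frac{6640}{7} \approx 948.57$)
$\left(\frac{14326}{-14104} + \frac{18878}{16398}\right) + M = \left(\frac{14326}{-14104} + \frac{18878}{16398}\right) + \frac{6640}{7} = \left(14326 \left(- \frac{1}{14104}\right) + 18878 \cdot \frac{1}{16398}\right) + \frac{6640}{7} = \left(- \frac{7163}{7052} + \frac{9439}{8199}\right) + \frac{6640}{7} = \frac{7834391}{57819348} + \frac{6640}{7} = \frac{383975311457}{404735436}$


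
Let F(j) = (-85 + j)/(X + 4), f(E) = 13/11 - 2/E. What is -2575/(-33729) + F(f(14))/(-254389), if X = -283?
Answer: 521194706520/6827048022949 ≈ 0.076343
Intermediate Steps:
f(E) = 13/11 - 2/E (f(E) = 13*(1/11) - 2/E = 13/11 - 2/E)
F(j) = 85/279 - j/279 (F(j) = (-85 + j)/(-283 + 4) = (-85 + j)/(-279) = (-85 + j)*(-1/279) = 85/279 - j/279)
-2575/(-33729) + F(f(14))/(-254389) = -2575/(-33729) + (85/279 - (13/11 - 2/14)/279)/(-254389) = -2575*(-1/33729) + (85/279 - (13/11 - 2*1/14)/279)*(-1/254389) = 2575/33729 + (85/279 - (13/11 - ⅐)/279)*(-1/254389) = 2575/33729 + (85/279 - 1/279*80/77)*(-1/254389) = 2575/33729 + (85/279 - 80/21483)*(-1/254389) = 2575/33729 + (2155/7161)*(-1/254389) = 2575/33729 - 2155/1821679629 = 521194706520/6827048022949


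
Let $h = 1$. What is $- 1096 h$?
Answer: $-1096$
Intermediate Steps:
$- 1096 h = \left(-1096\right) 1 = -1096$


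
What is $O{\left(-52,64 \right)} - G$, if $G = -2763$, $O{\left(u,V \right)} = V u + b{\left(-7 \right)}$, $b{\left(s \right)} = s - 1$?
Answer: $-573$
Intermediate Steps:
$b{\left(s \right)} = -1 + s$ ($b{\left(s \right)} = s - 1 = -1 + s$)
$O{\left(u,V \right)} = -8 + V u$ ($O{\left(u,V \right)} = V u - 8 = -8 + V u$)
$O{\left(-52,64 \right)} - G = \left(-8 + 64 \left(-52\right)\right) - -2763 = \left(-8 - 3328\right) + 2763 = -3336 + 2763 = -573$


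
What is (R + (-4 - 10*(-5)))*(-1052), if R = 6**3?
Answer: -275624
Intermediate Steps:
R = 216
(R + (-4 - 10*(-5)))*(-1052) = (216 + (-4 - 10*(-5)))*(-1052) = (216 + (-4 + 50))*(-1052) = (216 + 46)*(-1052) = 262*(-1052) = -275624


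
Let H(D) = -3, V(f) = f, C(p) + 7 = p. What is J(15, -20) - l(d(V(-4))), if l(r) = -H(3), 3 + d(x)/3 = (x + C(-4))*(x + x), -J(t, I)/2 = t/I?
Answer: -3/2 ≈ -1.5000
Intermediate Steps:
C(p) = -7 + p
J(t, I) = -2*t/I
d(x) = -9 + 6*x*(-11 + x) (d(x) = -9 + 3*((x + (-7 - 4))*(x + x)) = -9 + 3*((x - 11)*(2*x)) = -9 + 3*((-11 + x)*(2*x)) = -9 + 3*(2*x*(-11 + x)) = -9 + 6*x*(-11 + x))
l(r) = 3 (l(r) = -1*(-3) = 3)
J(15, -20) - l(d(V(-4))) = -2*15/(-20) - 1*3 = -2*15*(-1/20) - 3 = 3/2 - 3 = -3/2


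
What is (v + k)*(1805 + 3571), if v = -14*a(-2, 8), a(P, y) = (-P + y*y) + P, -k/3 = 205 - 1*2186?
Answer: 27132672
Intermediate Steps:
k = 5943 (k = -3*(205 - 1*2186) = -3*(205 - 2186) = -3*(-1981) = 5943)
a(P, y) = y**2 (a(P, y) = (-P + y**2) + P = (y**2 - P) + P = y**2)
v = -896 (v = -14*8**2 = -14*64 = -896)
(v + k)*(1805 + 3571) = (-896 + 5943)*(1805 + 3571) = 5047*5376 = 27132672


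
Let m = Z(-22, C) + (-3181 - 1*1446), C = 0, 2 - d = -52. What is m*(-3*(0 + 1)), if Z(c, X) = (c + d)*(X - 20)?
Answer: 15801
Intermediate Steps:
d = 54 (d = 2 - 1*(-52) = 2 + 52 = 54)
Z(c, X) = (-20 + X)*(54 + c) (Z(c, X) = (c + 54)*(X - 20) = (54 + c)*(-20 + X) = (-20 + X)*(54 + c))
m = -5267 (m = (-1080 - 20*(-22) + 54*0 + 0*(-22)) + (-3181 - 1*1446) = (-1080 + 440 + 0 + 0) + (-3181 - 1446) = -640 - 4627 = -5267)
m*(-3*(0 + 1)) = -(-15801)*(0 + 1) = -(-15801) = -5267*(-3) = 15801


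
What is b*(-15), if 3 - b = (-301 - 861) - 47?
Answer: -18180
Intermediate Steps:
b = 1212 (b = 3 - ((-301 - 861) - 47) = 3 - (-1162 - 47) = 3 - 1*(-1209) = 3 + 1209 = 1212)
b*(-15) = 1212*(-15) = -18180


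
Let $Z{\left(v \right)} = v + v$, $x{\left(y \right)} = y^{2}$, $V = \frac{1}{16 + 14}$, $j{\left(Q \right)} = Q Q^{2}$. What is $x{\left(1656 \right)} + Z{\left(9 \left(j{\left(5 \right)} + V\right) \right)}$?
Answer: $\frac{13722933}{5} \approx 2.7446 \cdot 10^{6}$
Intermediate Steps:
$j{\left(Q \right)} = Q^{3}$
$V = \frac{1}{30} \approx 0.033333$
$Z{\left(v \right)} = 2 v$
$x{\left(1656 \right)} + Z{\left(9 \left(j{\left(5 \right)} + V\right) \right)} = 1656^{2} + 2 \cdot 9 \left(5^{3} + \frac{1}{30}\right) = 2742336 + 2 \cdot 9 \left(125 + \frac{1}{30}\right) = 2742336 + 2 \cdot 9 \cdot \frac{3751}{30} = 2742336 + 2 \cdot \frac{11253}{10} = 2742336 + \frac{11253}{5} = \frac{13722933}{5}$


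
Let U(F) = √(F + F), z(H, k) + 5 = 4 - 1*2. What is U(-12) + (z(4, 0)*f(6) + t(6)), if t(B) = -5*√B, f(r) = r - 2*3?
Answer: √6*(-5 + 2*I) ≈ -12.247 + 4.899*I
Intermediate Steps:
z(H, k) = -3 (z(H, k) = -5 + (4 - 1*2) = -5 + (4 - 2) = -5 + 2 = -3)
f(r) = -6 + r (f(r) = r - 6 = -6 + r)
U(F) = √2*√F (U(F) = √(2*F) = √2*√F)
U(-12) + (z(4, 0)*f(6) + t(6)) = √2*√(-12) + (-3*(-6 + 6) - 5*√6) = √2*(2*I*√3) + (-3*0 - 5*√6) = 2*I*√6 + (0 - 5*√6) = 2*I*√6 - 5*√6 = -5*√6 + 2*I*√6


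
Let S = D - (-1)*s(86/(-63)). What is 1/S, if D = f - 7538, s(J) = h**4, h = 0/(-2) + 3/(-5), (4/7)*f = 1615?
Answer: -2500/11779051 ≈ -0.00021224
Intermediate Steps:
f = 11305/4 (f = (7/4)*1615 = 11305/4 ≈ 2826.3)
h = -3/5 (h = 0*(-1/2) + 3*(-1/5) = 0 - 3/5 = -3/5 ≈ -0.60000)
s(J) = 81/625 (s(J) = (-3/5)**4 = 81/625)
D = -18847/4 (D = 11305/4 - 7538 = -18847/4 ≈ -4711.8)
S = -11779051/2500 (S = -18847/4 - (-1)*81/625 = -18847/4 - 1*(-81/625) = -18847/4 + 81/625 = -11779051/2500 ≈ -4711.6)
1/S = 1/(-11779051/2500) = -2500/11779051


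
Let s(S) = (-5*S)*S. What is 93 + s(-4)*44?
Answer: -3427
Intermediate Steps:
s(S) = -5*S²
93 + s(-4)*44 = 93 - 5*(-4)²*44 = 93 - 5*16*44 = 93 - 80*44 = 93 - 3520 = -3427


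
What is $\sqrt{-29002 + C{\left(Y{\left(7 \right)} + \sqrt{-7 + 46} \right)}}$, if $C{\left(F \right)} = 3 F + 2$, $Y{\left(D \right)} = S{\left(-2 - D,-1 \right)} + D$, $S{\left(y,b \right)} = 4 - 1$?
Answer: $\sqrt{-28970 + 3 \sqrt{39}} \approx 170.15 i$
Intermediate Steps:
$S{\left(y,b \right)} = 3$ ($S{\left(y,b \right)} = 4 - 1 = 3$)
$Y{\left(D \right)} = 3 + D$
$C{\left(F \right)} = 2 + 3 F$
$\sqrt{-29002 + C{\left(Y{\left(7 \right)} + \sqrt{-7 + 46} \right)}} = \sqrt{-29002 + \left(2 + 3 \left(\left(3 + 7\right) + \sqrt{-7 + 46}\right)\right)} = \sqrt{-29002 + \left(2 + 3 \left(10 + \sqrt{39}\right)\right)} = \sqrt{-29002 + \left(2 + \left(30 + 3 \sqrt{39}\right)\right)} = \sqrt{-29002 + \left(32 + 3 \sqrt{39}\right)} = \sqrt{-28970 + 3 \sqrt{39}}$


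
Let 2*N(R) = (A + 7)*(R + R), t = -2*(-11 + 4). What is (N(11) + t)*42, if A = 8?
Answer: 7518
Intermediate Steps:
t = 14 (t = -2*(-7) = 14)
N(R) = 15*R (N(R) = ((8 + 7)*(R + R))/2 = (15*(2*R))/2 = (30*R)/2 = 15*R)
(N(11) + t)*42 = (15*11 + 14)*42 = (165 + 14)*42 = 179*42 = 7518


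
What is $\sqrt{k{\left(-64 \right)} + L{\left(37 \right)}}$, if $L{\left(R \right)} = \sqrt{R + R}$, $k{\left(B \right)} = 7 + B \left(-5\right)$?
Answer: $\sqrt{327 + \sqrt{74}} \approx 18.319$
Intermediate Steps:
$k{\left(B \right)} = 7 - 5 B$
$L{\left(R \right)} = \sqrt{2} \sqrt{R}$ ($L{\left(R \right)} = \sqrt{2 R} = \sqrt{2} \sqrt{R}$)
$\sqrt{k{\left(-64 \right)} + L{\left(37 \right)}} = \sqrt{\left(7 - -320\right) + \sqrt{2} \sqrt{37}} = \sqrt{\left(7 + 320\right) + \sqrt{74}} = \sqrt{327 + \sqrt{74}}$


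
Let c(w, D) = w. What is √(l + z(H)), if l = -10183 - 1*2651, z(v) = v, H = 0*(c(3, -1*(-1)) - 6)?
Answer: 3*I*√1426 ≈ 113.29*I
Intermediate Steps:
H = 0 (H = 0*(3 - 6) = 0*(-3) = 0)
l = -12834 (l = -10183 - 2651 = -12834)
√(l + z(H)) = √(-12834 + 0) = √(-12834) = 3*I*√1426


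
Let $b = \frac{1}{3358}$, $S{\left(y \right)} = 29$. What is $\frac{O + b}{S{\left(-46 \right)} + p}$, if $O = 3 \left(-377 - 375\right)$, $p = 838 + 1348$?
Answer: $- \frac{7575647}{7437970} \approx -1.0185$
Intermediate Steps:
$p = 2186$
$O = -2256$ ($O = 3 \left(-377 - 375\right) = 3 \left(-752\right) = -2256$)
$b = \frac{1}{3358} \approx 0.0002978$
$\frac{O + b}{S{\left(-46 \right)} + p} = \frac{-2256 + \frac{1}{3358}}{29 + 2186} = - \frac{7575647}{3358 \cdot 2215} = \left(- \frac{7575647}{3358}\right) \frac{1}{2215} = - \frac{7575647}{7437970}$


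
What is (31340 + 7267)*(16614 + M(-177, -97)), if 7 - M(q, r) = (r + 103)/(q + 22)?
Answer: 99461708427/155 ≈ 6.4169e+8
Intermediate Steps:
M(q, r) = 7 - (103 + r)/(22 + q) (M(q, r) = 7 - (r + 103)/(q + 22) = 7 - (103 + r)/(22 + q))
(31340 + 7267)*(16614 + M(-177, -97)) = (31340 + 7267)*(16614 + (51 - 1*(-97) + 7*(-177))/(22 - 177)) = 38607*(16614 + (51 + 97 - 1239)/(-155)) = 38607*(16614 - 1/155*(-1091)) = 38607*(16614 + 1091/155) = 38607*(2576261/155) = 99461708427/155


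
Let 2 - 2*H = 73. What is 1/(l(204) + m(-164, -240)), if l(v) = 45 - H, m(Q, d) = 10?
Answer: 2/181 ≈ 0.011050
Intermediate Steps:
H = -71/2 (H = 1 - 1/2*73 = 1 - 73/2 = -71/2 ≈ -35.500)
l(v) = 161/2 (l(v) = 45 - 1*(-71/2) = 45 + 71/2 = 161/2)
1/(l(204) + m(-164, -240)) = 1/(161/2 + 10) = 1/(181/2) = 2/181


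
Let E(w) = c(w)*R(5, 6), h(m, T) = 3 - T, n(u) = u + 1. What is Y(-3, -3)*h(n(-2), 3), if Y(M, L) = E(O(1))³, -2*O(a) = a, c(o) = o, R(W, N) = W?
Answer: 0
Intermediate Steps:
n(u) = 1 + u
O(a) = -a/2
E(w) = 5*w (E(w) = w*5 = 5*w)
Y(M, L) = -125/8 (Y(M, L) = (5*(-½*1))³ = (5*(-½))³ = (-5/2)³ = -125/8)
Y(-3, -3)*h(n(-2), 3) = -125*(3 - 1*3)/8 = -125*(3 - 3)/8 = -125/8*0 = 0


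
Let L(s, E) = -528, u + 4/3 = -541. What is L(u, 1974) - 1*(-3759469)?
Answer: 3758941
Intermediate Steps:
u = -1627/3 (u = -4/3 - 541 = -1627/3 ≈ -542.33)
L(u, 1974) - 1*(-3759469) = -528 - 1*(-3759469) = -528 + 3759469 = 3758941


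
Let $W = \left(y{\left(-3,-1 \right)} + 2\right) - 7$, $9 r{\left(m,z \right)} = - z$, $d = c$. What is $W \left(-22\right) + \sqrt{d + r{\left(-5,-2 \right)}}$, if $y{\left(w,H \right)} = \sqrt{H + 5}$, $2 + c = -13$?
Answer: $66 + \frac{i \sqrt{133}}{3} \approx 66.0 + 3.8442 i$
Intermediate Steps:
$c = -15$ ($c = -2 - 13 = -15$)
$d = -15$
$r{\left(m,z \right)} = - \frac{z}{9}$ ($r{\left(m,z \right)} = \frac{\left(-1\right) z}{9} = - \frac{z}{9}$)
$y{\left(w,H \right)} = \sqrt{5 + H}$
$W = -3$ ($W = \left(\sqrt{5 - 1} + 2\right) - 7 = \left(\sqrt{4} + 2\right) - 7 = \left(2 + 2\right) - 7 = 4 - 7 = -3$)
$W \left(-22\right) + \sqrt{d + r{\left(-5,-2 \right)}} = \left(-3\right) \left(-22\right) + \sqrt{-15 - - \frac{2}{9}} = 66 + \sqrt{-15 + \frac{2}{9}} = 66 + \sqrt{- \frac{133}{9}} = 66 + \frac{i \sqrt{133}}{3}$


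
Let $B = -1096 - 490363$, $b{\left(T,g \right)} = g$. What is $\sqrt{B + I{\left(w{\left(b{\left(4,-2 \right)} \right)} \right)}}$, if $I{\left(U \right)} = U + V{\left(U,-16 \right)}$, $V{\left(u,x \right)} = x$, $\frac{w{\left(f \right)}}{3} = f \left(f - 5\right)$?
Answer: $i \sqrt{491433} \approx 701.02 i$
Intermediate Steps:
$w{\left(f \right)} = 3 f \left(-5 + f\right)$ ($w{\left(f \right)} = 3 f \left(f - 5\right) = 3 f \left(-5 + f\right)$)
$B = -491459$ ($B = -1096 - 490363 = -491459$)
$I{\left(U \right)} = -16 + U$ ($I{\left(U \right)} = U - 16 = -16 + U$)
$\sqrt{B + I{\left(w{\left(b{\left(4,-2 \right)} \right)} \right)}} = \sqrt{-491459 - \left(16 + 6 \left(-5 - 2\right)\right)} = \sqrt{-491459 - \left(16 + 6 \left(-7\right)\right)} = \sqrt{-491459 + \left(-16 + 42\right)} = \sqrt{-491459 + 26} = \sqrt{-491433} = i \sqrt{491433}$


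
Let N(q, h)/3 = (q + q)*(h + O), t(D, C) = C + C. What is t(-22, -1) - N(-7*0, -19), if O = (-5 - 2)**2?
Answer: -2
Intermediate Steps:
O = 49 (O = (-7)**2 = 49)
t(D, C) = 2*C
N(q, h) = 6*q*(49 + h) (N(q, h) = 3*((q + q)*(h + 49)) = 3*((2*q)*(49 + h)) = 3*(2*q*(49 + h)) = 6*q*(49 + h))
t(-22, -1) - N(-7*0, -19) = 2*(-1) - 6*(-7*0)*(49 - 19) = -2 - 6*0*30 = -2 - 1*0 = -2 + 0 = -2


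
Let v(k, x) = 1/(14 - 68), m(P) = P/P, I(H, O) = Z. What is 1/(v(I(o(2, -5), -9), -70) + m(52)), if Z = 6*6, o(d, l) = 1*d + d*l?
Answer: 54/53 ≈ 1.0189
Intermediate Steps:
o(d, l) = d + d*l
Z = 36
I(H, O) = 36
m(P) = 1
v(k, x) = -1/54 (v(k, x) = 1/(-54) = -1/54)
1/(v(I(o(2, -5), -9), -70) + m(52)) = 1/(-1/54 + 1) = 1/(53/54) = 54/53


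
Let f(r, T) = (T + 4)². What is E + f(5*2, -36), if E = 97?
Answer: 1121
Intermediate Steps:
f(r, T) = (4 + T)²
E + f(5*2, -36) = 97 + (4 - 36)² = 97 + (-32)² = 97 + 1024 = 1121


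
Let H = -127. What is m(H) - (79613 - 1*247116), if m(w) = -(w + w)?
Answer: 167757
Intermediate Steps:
m(w) = -2*w
m(H) - (79613 - 1*247116) = -2*(-127) - (79613 - 1*247116) = 254 - (79613 - 247116) = 254 - 1*(-167503) = 254 + 167503 = 167757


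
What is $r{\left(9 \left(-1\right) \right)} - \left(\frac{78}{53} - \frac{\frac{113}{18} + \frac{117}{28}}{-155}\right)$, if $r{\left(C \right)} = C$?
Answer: $- \frac{140761}{13356} \approx -10.539$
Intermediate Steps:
$r{\left(9 \left(-1\right) \right)} - \left(\frac{78}{53} - \frac{\frac{113}{18} + \frac{117}{28}}{-155}\right) = 9 \left(-1\right) - \left(\frac{78}{53} - \frac{\frac{113}{18} + \frac{117}{28}}{-155}\right) = -9 - \left(\frac{78}{53} - \left(113 \cdot \frac{1}{18} + 117 \cdot \frac{1}{28}\right) \left(- \frac{1}{155}\right)\right) = -9 - \left(\frac{78}{53} - \left(\frac{113}{18} + \frac{117}{28}\right) \left(- \frac{1}{155}\right)\right) = -9 + \left(- \frac{78}{53} + \frac{2635}{252} \left(- \frac{1}{155}\right)\right) = -9 - \frac{20557}{13356} = - \frac{140761}{13356}$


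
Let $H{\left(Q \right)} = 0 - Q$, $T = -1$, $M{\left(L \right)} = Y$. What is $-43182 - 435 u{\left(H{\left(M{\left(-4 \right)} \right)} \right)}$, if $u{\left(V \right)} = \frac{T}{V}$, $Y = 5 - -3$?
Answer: $- \frac{345891}{8} \approx -43236.0$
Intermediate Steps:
$Y = 8$ ($Y = 5 + 3 = 8$)
$M{\left(L \right)} = 8$
$H{\left(Q \right)} = - Q$
$u{\left(V \right)} = - \frac{1}{V}$
$-43182 - 435 u{\left(H{\left(M{\left(-4 \right)} \right)} \right)} = -43182 - 435 \left(- \frac{1}{\left(-1\right) 8}\right) = -43182 - 435 \left(- \frac{1}{-8}\right) = -43182 - 435 \left(\left(-1\right) \left(- \frac{1}{8}\right)\right) = -43182 - \frac{435}{8} = - \frac{345891}{8}$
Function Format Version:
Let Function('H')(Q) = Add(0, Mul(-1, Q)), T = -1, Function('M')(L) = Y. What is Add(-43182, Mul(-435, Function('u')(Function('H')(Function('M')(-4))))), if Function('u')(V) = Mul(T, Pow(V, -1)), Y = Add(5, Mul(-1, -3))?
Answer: Rational(-345891, 8) ≈ -43236.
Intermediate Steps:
Y = 8 (Y = Add(5, 3) = 8)
Function('M')(L) = 8
Function('H')(Q) = Mul(-1, Q)
Function('u')(V) = Mul(-1, Pow(V, -1))
Add(-43182, Mul(-435, Function('u')(Function('H')(Function('M')(-4))))) = Add(-43182, Mul(-435, Mul(-1, Pow(Mul(-1, 8), -1)))) = Add(-43182, Mul(-435, Mul(-1, Pow(-8, -1)))) = Add(-43182, Mul(-435, Mul(-1, Rational(-1, 8)))) = Add(-43182, Mul(-435, Rational(1, 8))) = Add(-43182, Rational(-435, 8)) = Rational(-345891, 8)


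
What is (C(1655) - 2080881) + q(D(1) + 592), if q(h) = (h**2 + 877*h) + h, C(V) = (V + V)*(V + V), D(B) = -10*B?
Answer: 9724939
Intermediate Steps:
C(V) = 4*V**2 (C(V) = (2*V)*(2*V) = 4*V**2)
q(h) = h**2 + 878*h
(C(1655) - 2080881) + q(D(1) + 592) = (4*1655**2 - 2080881) + (-10*1 + 592)*(878 + (-10*1 + 592)) = (4*2739025 - 2080881) + (-10 + 592)*(878 + (-10 + 592)) = (10956100 - 2080881) + 582*(878 + 582) = 8875219 + 582*1460 = 8875219 + 849720 = 9724939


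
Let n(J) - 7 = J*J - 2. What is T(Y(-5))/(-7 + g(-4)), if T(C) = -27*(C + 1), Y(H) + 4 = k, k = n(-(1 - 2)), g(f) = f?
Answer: 81/11 ≈ 7.3636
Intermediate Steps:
n(J) = 5 + J² (n(J) = 7 + (J*J - 2) = 7 + (J² - 2) = 7 + (-2 + J²) = 5 + J²)
k = 6 (k = 5 + (-(1 - 2))² = 5 + (-1*(-1))² = 5 + 1² = 5 + 1 = 6)
Y(H) = 2 (Y(H) = -4 + 6 = 2)
T(C) = -27 - 27*C (T(C) = -27*(1 + C) = -27 - 27*C)
T(Y(-5))/(-7 + g(-4)) = (-27 - 27*2)/(-7 - 4) = (-27 - 54)/(-11) = -1/11*(-81) = 81/11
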